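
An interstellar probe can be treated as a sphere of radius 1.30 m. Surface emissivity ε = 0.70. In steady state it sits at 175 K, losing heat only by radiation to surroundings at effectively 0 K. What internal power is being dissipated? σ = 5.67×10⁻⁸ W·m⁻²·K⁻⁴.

Steady state: P = εσA T⁴.
A = 4πr² = 21.24 m²; T⁴ = (175)⁴ = 9.379×10⁸ K⁴.
P = 0.70 × 5.67×10⁻⁸ × 21.24 × 9.379×10⁸.

P ≈ 791 W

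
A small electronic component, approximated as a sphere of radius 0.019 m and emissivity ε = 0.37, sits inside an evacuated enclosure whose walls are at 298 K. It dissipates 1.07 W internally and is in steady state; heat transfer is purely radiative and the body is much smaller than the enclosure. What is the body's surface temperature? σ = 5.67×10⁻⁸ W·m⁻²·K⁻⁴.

For a small grey body in a large enclosure, net radiated power = εσA(T⁴ − T_w⁴).
Steady state: P = εσA(T⁴ − T_w⁴) with A = 4πr² = 0.004536 m².
T⁴ = P/(εσA) + T_w⁴ = 1.07/(0.37·5.67×10⁻⁸·0.004536) + (298)⁴
    = 1.124×10¹⁰ + 7.886×10⁹ = 1.913×10¹⁰ K⁴.

T ≈ 372 K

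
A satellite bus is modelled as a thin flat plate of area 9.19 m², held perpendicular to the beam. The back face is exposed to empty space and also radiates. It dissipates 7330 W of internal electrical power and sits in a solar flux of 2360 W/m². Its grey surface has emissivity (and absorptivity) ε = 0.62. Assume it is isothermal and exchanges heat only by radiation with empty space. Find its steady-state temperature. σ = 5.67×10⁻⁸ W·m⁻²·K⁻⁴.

At steady state, absorbed solar power + internal power = radiated power.
Absorbed: α·S·A_cross = 0.62·2360·9.190 = 13450 W (cross-section A).
Total input = 13450 + 7330 = 20780 W.
Radiated: εσ·A_surf·T⁴ with A_surf = 2A = 18.38 m².
T⁴ = 20780/(0.62·5.67×10⁻⁸·18.38) = 3.216×10¹⁰ K⁴.

T ≈ 423 K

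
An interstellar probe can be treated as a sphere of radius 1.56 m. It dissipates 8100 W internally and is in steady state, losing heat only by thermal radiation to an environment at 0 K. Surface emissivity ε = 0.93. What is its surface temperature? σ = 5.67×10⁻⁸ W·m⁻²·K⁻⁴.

Steady state: internal power = radiated power, P = εσA T⁴.
Radiating area A = 4πr² = 30.58 m².
T⁴ = P/(εσA) = 8100/(0.93·5.67×10⁻⁸·30.58) = 5.023×10⁹ K⁴.
T = (5.023×10⁹)^(1/4).

T ≈ 266 K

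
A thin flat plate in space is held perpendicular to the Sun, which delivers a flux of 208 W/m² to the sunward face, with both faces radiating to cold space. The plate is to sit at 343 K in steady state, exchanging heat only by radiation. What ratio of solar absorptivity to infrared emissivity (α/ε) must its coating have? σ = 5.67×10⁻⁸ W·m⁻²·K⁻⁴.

Balance: αS·A = εσ·2A·T⁴ ⇒ α/ε = 2σT⁴/S.
α/ε = 2·5.67×10⁻⁸·(343)⁴/208 = 2·5.67×10⁻⁸·1.384×10¹⁰/208.

α/ε ≈ 7.55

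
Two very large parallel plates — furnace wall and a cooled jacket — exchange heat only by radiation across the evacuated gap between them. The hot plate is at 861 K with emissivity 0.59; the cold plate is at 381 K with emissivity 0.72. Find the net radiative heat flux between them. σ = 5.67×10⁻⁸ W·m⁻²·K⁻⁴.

For two infinite grey parallel plates, q = σ(T₁⁴ − T₂⁴)/(1/ε₁ + 1/ε₂ − 1).
T₁⁴ − T₂⁴ = 5.496×10¹¹ − 2.107×10¹⁰ = 5.285×10¹¹ K⁴.
1/ε₁ + 1/ε₂ − 1 = 1.695 + 1.389 − 1 = 2.084.
q = 5.67×10⁻⁸ × 5.285×10¹¹ / 2.084.

q ≈ 14400 W/m²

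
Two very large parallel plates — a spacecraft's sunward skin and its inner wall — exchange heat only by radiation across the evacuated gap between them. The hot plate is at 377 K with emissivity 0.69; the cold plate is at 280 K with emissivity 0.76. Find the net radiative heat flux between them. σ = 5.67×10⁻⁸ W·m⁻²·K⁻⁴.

q ≈ 451 W/m²

For two infinite grey parallel plates, q = σ(T₁⁴ − T₂⁴)/(1/ε₁ + 1/ε₂ − 1).
T₁⁴ − T₂⁴ = 2.020×10¹⁰ − 6.147×10⁹ = 1.405×10¹⁰ K⁴.
1/ε₁ + 1/ε₂ − 1 = 1.449 + 1.316 − 1 = 1.765.
q = 5.67×10⁻⁸ × 1.405×10¹⁰ / 1.765.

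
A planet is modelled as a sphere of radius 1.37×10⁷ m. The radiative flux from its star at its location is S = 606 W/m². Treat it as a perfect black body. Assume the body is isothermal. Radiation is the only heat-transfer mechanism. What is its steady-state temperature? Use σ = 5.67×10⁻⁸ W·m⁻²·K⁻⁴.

T ≈ 227 K

At equilibrium, absorbed power = emitted power.
Absorbing cross-section = πr² = 5.896×10¹⁴ m²; emitting surface = 4πr² = 2.359×10¹⁵ m² (ratio 4).
S·A_cross = εσ·A_surf·T⁴  ⇒  T⁴ = S/(4σ).
T⁴ = 1.00·606/(4·5.67×10⁻⁸) = 2.672×10⁹ K⁴.
T = (2.672×10⁹)^(1/4).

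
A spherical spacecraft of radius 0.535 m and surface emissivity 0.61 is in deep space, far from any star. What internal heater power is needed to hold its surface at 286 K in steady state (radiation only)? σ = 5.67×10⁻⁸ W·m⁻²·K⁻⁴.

P = εσ·4πr²·T⁴.
4πr² = 3.597 m²; T⁴ = 6.691×10⁹ K⁴.
P = 0.61·5.67×10⁻⁸·3.597·6.691×10⁹.

P ≈ 832 W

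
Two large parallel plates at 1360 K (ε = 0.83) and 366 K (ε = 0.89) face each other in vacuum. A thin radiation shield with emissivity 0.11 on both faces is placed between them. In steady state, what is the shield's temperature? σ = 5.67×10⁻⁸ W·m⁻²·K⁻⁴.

In steady state the net flux on the hot side equals that on the cold side.
σ(T₁⁴−T_s⁴)/D₁ = σ(T_s⁴−T₂⁴)/D₂, with D₁ = 1/ε₁+1/ε_s−1 = 9.296, D₂ = 1/ε_s+1/ε₂−1 = 9.215.
Solve for T_s⁴: T_s⁴ = (D₂·T₁⁴ + D₁·T₂⁴)/(D₁+D₂) = 1.712×10¹² K⁴.

T_s ≈ 1140 K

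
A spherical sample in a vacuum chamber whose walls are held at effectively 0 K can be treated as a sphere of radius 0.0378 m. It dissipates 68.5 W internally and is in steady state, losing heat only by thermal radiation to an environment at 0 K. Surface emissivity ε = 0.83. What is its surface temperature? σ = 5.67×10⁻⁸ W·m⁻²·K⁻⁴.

Steady state: internal power = radiated power, P = εσA T⁴.
Radiating area A = 4πr² = 0.01796 m².
T⁴ = P/(εσA) = 68.5/(0.83·5.67×10⁻⁸·0.01796) = 8.107×10¹⁰ K⁴.
T = (8.107×10¹⁰)^(1/4).

T ≈ 534 K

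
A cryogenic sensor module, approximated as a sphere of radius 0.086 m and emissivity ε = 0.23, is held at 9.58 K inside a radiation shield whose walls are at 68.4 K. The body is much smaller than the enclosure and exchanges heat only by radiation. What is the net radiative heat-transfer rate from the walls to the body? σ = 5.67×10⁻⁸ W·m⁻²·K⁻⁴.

For a small grey body in a large enclosure: P_net = εσA(T_body⁴ − T_wall⁴).
A = 4πr² = 0.09294 m²; T_body⁴ − T_wall⁴ = 8423 − 2.189×10⁷ = -2.188×10⁷ K⁴.
|P_net| = 0.23·5.67×10⁻⁸·0.09294·2.188×10⁷.

P_net ≈ 0.0265 W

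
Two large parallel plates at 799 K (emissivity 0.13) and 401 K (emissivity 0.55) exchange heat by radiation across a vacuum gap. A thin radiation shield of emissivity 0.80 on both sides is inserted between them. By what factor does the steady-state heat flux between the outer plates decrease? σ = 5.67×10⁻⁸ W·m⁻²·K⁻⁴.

factor ≈ 1.18

Without shield: q₀ = σΔ(T⁴)/(1/ε₁+1/ε₂−1) with denominator 8.510.
With shield the two gaps are in series; the resistances add: (1/ε₁+1/ε_s−1)+(1/ε_s+1/ε₂−1) = 7.942+2.068 = 10.01.
Heat-flux ratio q₀/q = 10.01/8.510.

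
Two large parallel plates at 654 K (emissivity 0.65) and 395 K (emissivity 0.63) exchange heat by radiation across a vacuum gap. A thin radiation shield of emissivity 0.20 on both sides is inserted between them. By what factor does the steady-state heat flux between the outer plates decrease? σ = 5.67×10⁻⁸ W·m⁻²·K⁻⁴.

Without shield: q₀ = σΔ(T⁴)/(1/ε₁+1/ε₂−1) with denominator 2.126.
With shield the two gaps are in series; the resistances add: (1/ε₁+1/ε_s−1)+(1/ε_s+1/ε₂−1) = 5.538+5.587 = 11.13.
Heat-flux ratio q₀/q = 11.13/2.126.

factor ≈ 5.23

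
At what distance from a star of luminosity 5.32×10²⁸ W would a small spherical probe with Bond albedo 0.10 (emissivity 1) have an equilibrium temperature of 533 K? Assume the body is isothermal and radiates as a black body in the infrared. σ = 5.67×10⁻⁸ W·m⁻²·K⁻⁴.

d ≈ 4.56×10¹¹ m

For an isothermal black-emitting sphere, (1−a)S·πr² = σ·4πr²·T⁴ ⇒ S = 4σT⁴/(1−a).
S = 4·5.67×10⁻⁸·(533)⁴/0.900 = 20340 W/m².
Flux falls as S = L/(4πd²), so d = √(L/(4πS)) = √(5.32×10²⁸/(4π·20340)).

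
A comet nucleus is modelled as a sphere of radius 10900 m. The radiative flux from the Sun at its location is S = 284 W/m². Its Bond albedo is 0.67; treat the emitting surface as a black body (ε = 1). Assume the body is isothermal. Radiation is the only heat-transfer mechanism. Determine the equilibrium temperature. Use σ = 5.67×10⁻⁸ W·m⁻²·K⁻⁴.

At equilibrium, absorbed power = emitted power.
Absorbing cross-section = πr² = 3.733×10⁸ m²; emitting surface = 4πr² = 1.493×10⁹ m² (ratio 4).
(1−a)S·A_cross = εσ·A_surf·T⁴  ⇒  T⁴ = (1−a)S/(4σ).
T⁴ = 0.330·284/(4·5.67×10⁻⁸) = 4.132×10⁸ K⁴.
T = (4.132×10⁸)^(1/4).

T ≈ 143 K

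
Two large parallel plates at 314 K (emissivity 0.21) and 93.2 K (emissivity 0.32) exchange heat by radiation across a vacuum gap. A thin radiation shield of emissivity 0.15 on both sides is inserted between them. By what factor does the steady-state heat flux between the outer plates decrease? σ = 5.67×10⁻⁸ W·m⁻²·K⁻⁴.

factor ≈ 2.79

Without shield: q₀ = σΔ(T⁴)/(1/ε₁+1/ε₂−1) with denominator 6.887.
With shield the two gaps are in series; the resistances add: (1/ε₁+1/ε_s−1)+(1/ε_s+1/ε₂−1) = 10.43+8.792 = 19.22.
Heat-flux ratio q₀/q = 19.22/6.887.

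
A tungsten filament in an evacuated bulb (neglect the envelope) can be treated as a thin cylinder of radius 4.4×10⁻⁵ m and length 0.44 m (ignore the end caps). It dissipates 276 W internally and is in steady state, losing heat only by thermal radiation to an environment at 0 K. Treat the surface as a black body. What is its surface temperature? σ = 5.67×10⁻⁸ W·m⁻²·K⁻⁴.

Steady state: internal power = radiated power, P = εσA T⁴.
Radiating area A = 2πrL = 1.216×10⁻⁴ m².
T⁴ = P/(εσA) = 276/(1.0·5.67×10⁻⁸·1.216×10⁻⁴) = 4.002×10¹³ K⁴.
T = (4.002×10¹³)^(1/4).

T ≈ 2520 K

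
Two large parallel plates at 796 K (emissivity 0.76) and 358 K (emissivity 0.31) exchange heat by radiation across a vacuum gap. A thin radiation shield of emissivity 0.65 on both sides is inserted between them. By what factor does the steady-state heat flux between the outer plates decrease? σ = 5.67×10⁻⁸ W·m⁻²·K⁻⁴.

Without shield: q₀ = σΔ(T⁴)/(1/ε₁+1/ε₂−1) with denominator 3.542.
With shield the two gaps are in series; the resistances add: (1/ε₁+1/ε_s−1)+(1/ε_s+1/ε₂−1) = 1.854+3.764 = 5.619.
Heat-flux ratio q₀/q = 5.619/3.542.

factor ≈ 1.59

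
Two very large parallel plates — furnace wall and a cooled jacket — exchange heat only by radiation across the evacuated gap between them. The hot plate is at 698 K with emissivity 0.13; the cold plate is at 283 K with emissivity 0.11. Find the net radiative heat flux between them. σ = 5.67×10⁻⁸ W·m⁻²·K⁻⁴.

For two infinite grey parallel plates, q = σ(T₁⁴ − T₂⁴)/(1/ε₁ + 1/ε₂ − 1).
T₁⁴ − T₂⁴ = 2.374×10¹¹ − 6.414×10⁹ = 2.310×10¹¹ K⁴.
1/ε₁ + 1/ε₂ − 1 = 7.692 + 9.091 − 1 = 15.78.
q = 5.67×10⁻⁸ × 2.310×10¹¹ / 15.78.

q ≈ 830 W/m²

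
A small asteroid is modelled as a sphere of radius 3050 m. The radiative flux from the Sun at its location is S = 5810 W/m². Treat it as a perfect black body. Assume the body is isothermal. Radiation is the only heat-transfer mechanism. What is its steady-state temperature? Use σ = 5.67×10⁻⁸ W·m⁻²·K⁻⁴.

T ≈ 400 K

At equilibrium, absorbed power = emitted power.
Absorbing cross-section = πr² = 2.922×10⁷ m²; emitting surface = 4πr² = 1.169×10⁸ m² (ratio 4).
S·A_cross = εσ·A_surf·T⁴  ⇒  T⁴ = S/(4σ).
T⁴ = 1.00·5810/(4·5.67×10⁻⁸) = 2.562×10¹⁰ K⁴.
T = (2.562×10¹⁰)^(1/4).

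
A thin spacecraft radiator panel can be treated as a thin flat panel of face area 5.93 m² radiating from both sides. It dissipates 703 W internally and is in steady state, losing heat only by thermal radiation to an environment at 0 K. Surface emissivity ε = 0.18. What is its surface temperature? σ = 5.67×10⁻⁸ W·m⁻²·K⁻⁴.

Steady state: internal power = radiated power, P = εσA T⁴.
Radiating area A = 2·5.93 = 11.86 m².
T⁴ = P/(εσA) = 703/(0.18·5.67×10⁻⁸·11.86) = 5.808×10⁹ K⁴.
T = (5.808×10⁹)^(1/4).

T ≈ 276 K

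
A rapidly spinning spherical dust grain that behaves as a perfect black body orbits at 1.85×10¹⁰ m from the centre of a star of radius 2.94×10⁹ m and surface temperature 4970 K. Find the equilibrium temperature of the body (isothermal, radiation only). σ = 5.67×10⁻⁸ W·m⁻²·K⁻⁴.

The star's surface emits σT_*⁴; at distance d the flux is S = σT_*⁴(R_*/d)².
S = 5.67×10⁻⁸·(4970)⁴·(2.94×10⁹/1.85×10¹⁰)² = 8.737×10⁵ W/m².
For an isothermal sphere T⁴ = (1−a)S/(4σ) = 3.852×10¹² K⁴.

T ≈ 1400 K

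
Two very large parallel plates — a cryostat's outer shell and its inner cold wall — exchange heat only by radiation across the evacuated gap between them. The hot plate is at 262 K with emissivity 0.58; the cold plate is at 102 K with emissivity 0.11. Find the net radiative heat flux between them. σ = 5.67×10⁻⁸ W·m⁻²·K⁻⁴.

q ≈ 26.6 W/m²

For two infinite grey parallel plates, q = σ(T₁⁴ − T₂⁴)/(1/ε₁ + 1/ε₂ − 1).
T₁⁴ − T₂⁴ = 4.712×10⁹ − 1.082×10⁸ = 4.604×10⁹ K⁴.
1/ε₁ + 1/ε₂ − 1 = 1.724 + 9.091 − 1 = 9.815.
q = 5.67×10⁻⁸ × 4.604×10⁹ / 9.815.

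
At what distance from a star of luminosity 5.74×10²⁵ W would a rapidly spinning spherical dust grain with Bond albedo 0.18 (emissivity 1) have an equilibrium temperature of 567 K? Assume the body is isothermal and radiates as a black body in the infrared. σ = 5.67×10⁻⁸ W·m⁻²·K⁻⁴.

For an isothermal black-emitting sphere, (1−a)S·πr² = σ·4πr²·T⁴ ⇒ S = 4σT⁴/(1−a).
S = 4·5.67×10⁻⁸·(567)⁴/0.820 = 28590 W/m².
Flux falls as S = L/(4πd²), so d = √(L/(4πS)) = √(5.74×10²⁵/(4π·28590)).

d ≈ 1.26×10¹⁰ m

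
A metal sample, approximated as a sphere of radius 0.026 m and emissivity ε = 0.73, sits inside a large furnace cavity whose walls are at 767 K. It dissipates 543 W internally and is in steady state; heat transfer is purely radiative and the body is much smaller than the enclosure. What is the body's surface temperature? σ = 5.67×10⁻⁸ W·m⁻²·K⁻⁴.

For a small grey body in a large enclosure, net radiated power = εσA(T⁴ − T_w⁴).
Steady state: P = εσA(T⁴ − T_w⁴) with A = 4πr² = 0.008495 m².
T⁴ = P/(εσA) + T_w⁴ = 543/(0.73·5.67×10⁻⁸·0.008495) + (767)⁴
    = 1.544×10¹² + 3.461×10¹¹ = 1.890×10¹² K⁴.

T ≈ 1170 K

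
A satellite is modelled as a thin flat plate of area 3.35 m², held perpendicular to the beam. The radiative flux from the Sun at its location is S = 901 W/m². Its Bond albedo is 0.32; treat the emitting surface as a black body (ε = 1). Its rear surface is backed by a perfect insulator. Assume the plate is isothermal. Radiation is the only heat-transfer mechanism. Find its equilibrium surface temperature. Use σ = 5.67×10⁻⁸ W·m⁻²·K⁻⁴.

T ≈ 322 K

At equilibrium, absorbed power = emitted power.
Absorbing cross-section = A = 3.350 m²; emitting surface = A = 3.350 m² (ratio 1).
(1−a)S·A_cross = εσ·A_surf·T⁴  ⇒  T⁴ = (1−a)S/(1σ).
T⁴ = 0.680·901/(1·5.67×10⁻⁸) = 1.081×10¹⁰ K⁴.
T = (1.081×10¹⁰)^(1/4).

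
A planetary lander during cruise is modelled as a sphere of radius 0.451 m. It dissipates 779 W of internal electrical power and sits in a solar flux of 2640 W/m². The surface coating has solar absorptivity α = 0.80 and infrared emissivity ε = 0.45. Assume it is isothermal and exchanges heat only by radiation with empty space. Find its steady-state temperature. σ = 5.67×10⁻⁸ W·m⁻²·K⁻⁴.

At steady state, absorbed solar power + internal power = radiated power.
Absorbed: α·S·A_cross = 0.80·2640·0.6390 = 1350 W (cross-section πr²).
Total input = 1350 + 779 = 2129 W.
Radiated: εσ·A_surf·T⁴ with A_surf = 4πr² = 2.556 m².
T⁴ = 2129/(0.45·5.67×10⁻⁸·2.556) = 3.264×10¹⁰ K⁴.

T ≈ 425 K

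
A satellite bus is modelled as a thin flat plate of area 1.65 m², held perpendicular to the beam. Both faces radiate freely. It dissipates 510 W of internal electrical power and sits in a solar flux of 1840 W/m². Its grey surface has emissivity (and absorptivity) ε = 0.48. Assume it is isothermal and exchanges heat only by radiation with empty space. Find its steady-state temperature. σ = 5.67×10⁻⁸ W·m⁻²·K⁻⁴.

T ≈ 385 K

At steady state, absorbed solar power + internal power = radiated power.
Absorbed: α·S·A_cross = 0.48·1840·1.650 = 1457 W (cross-section A).
Total input = 1457 + 510 = 1967 W.
Radiated: εσ·A_surf·T⁴ with A_surf = 2A = 3.300 m².
T⁴ = 1967/(0.48·5.67×10⁻⁸·3.300) = 2.190×10¹⁰ K⁴.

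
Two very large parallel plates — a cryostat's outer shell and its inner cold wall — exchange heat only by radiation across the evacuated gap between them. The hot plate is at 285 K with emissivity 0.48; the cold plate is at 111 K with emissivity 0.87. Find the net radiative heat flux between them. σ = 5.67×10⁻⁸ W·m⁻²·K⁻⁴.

q ≈ 164 W/m²

For two infinite grey parallel plates, q = σ(T₁⁴ − T₂⁴)/(1/ε₁ + 1/ε₂ − 1).
T₁⁴ − T₂⁴ = 6.598×10⁹ − 1.518×10⁸ = 6.446×10⁹ K⁴.
1/ε₁ + 1/ε₂ − 1 = 2.083 + 1.149 − 1 = 2.233.
q = 5.67×10⁻⁸ × 6.446×10⁹ / 2.233.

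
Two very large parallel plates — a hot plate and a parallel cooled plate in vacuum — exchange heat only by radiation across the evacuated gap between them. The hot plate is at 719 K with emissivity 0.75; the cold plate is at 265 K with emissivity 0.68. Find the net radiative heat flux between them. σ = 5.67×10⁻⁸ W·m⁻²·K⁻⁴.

q ≈ 8250 W/m²

For two infinite grey parallel plates, q = σ(T₁⁴ − T₂⁴)/(1/ε₁ + 1/ε₂ − 1).
T₁⁴ − T₂⁴ = 2.672×10¹¹ − 4.932×10⁹ = 2.623×10¹¹ K⁴.
1/ε₁ + 1/ε₂ − 1 = 1.333 + 1.471 − 1 = 1.804.
q = 5.67×10⁻⁸ × 2.623×10¹¹ / 1.804.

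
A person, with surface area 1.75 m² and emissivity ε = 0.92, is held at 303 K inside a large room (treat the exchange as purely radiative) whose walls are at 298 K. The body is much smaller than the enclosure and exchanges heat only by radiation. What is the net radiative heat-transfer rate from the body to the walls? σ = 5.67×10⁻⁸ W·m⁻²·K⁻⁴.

For a small grey body in a large enclosure: P_net = εσA(T_body⁴ − T_wall⁴).
A = 1.75 m²; T_body⁴ − T_wall⁴ = 8.429×10⁹ − 7.886×10⁹ = 5.427×10⁸ K⁴.
|P_net| = 0.92·5.67×10⁻⁸·1.750·5.427×10⁸.

P_net ≈ 49.5 W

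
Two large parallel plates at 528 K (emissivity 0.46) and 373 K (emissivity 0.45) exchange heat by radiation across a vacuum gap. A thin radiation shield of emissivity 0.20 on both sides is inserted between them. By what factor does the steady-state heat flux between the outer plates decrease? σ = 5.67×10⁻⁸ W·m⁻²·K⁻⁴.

factor ≈ 3.65

Without shield: q₀ = σΔ(T⁴)/(1/ε₁+1/ε₂−1) with denominator 3.396.
With shield the two gaps are in series; the resistances add: (1/ε₁+1/ε_s−1)+(1/ε_s+1/ε₂−1) = 6.174+6.222 = 12.40.
Heat-flux ratio q₀/q = 12.40/3.396.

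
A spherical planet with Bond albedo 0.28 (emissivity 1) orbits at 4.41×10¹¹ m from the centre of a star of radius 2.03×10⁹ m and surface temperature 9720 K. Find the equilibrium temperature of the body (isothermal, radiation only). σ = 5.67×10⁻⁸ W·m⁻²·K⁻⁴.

The star's surface emits σT_*⁴; at distance d the flux is S = σT_*⁴(R_*/d)².
S = 5.67×10⁻⁸·(9720)⁴·(2.03×10⁹/4.41×10¹¹)² = 10720 W/m².
For an isothermal sphere T⁴ = (1−a)S/(4σ) = 3.404×10¹⁰ K⁴.

T ≈ 430 K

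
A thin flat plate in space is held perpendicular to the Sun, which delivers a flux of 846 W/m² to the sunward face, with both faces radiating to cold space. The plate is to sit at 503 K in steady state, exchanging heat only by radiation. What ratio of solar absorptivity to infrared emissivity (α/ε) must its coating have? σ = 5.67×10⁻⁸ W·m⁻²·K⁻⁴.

Balance: αS·A = εσ·2A·T⁴ ⇒ α/ε = 2σT⁴/S.
α/ε = 2·5.67×10⁻⁸·(503)⁴/846 = 2·5.67×10⁻⁸·6.401×10¹⁰/846.

α/ε ≈ 8.58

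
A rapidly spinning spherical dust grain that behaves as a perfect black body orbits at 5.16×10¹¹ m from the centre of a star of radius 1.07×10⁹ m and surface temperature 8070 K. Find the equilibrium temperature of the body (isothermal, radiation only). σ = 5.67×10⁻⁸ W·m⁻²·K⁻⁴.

T ≈ 260 K

The star's surface emits σT_*⁴; at distance d the flux is S = σT_*⁴(R_*/d)².
S = 5.67×10⁻⁸·(8070)⁴·(1.07×10⁹/5.16×10¹¹)² = 1034 W/m².
For an isothermal sphere T⁴ = (1−a)S/(4σ) = 4.559×10⁹ K⁴.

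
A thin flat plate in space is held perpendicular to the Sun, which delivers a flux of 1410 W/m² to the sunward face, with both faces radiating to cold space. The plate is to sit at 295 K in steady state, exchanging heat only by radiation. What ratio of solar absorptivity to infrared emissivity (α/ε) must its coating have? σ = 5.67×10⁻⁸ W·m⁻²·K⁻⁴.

α/ε ≈ 0.609

Balance: αS·A = εσ·2A·T⁴ ⇒ α/ε = 2σT⁴/S.
α/ε = 2·5.67×10⁻⁸·(295)⁴/1410 = 2·5.67×10⁻⁸·7.573×10⁹/1410.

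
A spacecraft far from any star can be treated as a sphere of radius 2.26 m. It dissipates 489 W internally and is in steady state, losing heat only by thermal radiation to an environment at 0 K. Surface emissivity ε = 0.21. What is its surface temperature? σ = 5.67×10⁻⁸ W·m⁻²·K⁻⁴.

T ≈ 159 K

Steady state: internal power = radiated power, P = εσA T⁴.
Radiating area A = 4πr² = 64.18 m².
T⁴ = P/(εσA) = 489/(0.21·5.67×10⁻⁸·64.18) = 6.399×10⁸ K⁴.
T = (6.399×10⁸)^(1/4).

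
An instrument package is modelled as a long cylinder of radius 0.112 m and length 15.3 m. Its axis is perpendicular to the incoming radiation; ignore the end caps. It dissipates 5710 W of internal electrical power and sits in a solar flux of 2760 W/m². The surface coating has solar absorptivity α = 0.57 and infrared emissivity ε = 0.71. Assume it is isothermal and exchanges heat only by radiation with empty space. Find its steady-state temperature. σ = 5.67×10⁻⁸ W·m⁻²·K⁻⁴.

T ≈ 400 K

At steady state, absorbed solar power + internal power = radiated power.
Absorbed: α·S·A_cross = 0.57·2760·3.427 = 5392 W (cross-section 2rL).
Total input = 5392 + 5710 = 11100 W.
Radiated: εσ·A_surf·T⁴ with A_surf = 2πrL = 10.77 m².
T⁴ = 11100/(0.71·5.67×10⁻⁸·10.77) = 2.561×10¹⁰ K⁴.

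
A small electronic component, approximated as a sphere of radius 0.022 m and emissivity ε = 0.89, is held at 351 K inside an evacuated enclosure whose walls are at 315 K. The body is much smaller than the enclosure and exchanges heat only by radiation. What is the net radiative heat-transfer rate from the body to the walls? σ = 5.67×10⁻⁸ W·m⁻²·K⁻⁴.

P_net ≈ 1.64 W

For a small grey body in a large enclosure: P_net = εσA(T_body⁴ − T_wall⁴).
A = 4πr² = 0.006082 m²; T_body⁴ − T_wall⁴ = 1.518×10¹⁰ − 9.846×10⁹ = 5.333×10⁹ K⁴.
|P_net| = 0.89·5.67×10⁻⁸·0.006082·5.333×10⁹.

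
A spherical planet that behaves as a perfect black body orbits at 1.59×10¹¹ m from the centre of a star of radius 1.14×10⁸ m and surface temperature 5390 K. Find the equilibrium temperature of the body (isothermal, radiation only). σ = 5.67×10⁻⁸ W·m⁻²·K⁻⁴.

T ≈ 102 K

The star's surface emits σT_*⁴; at distance d the flux is S = σT_*⁴(R_*/d)².
S = 5.67×10⁻⁸·(5390)⁴·(1.14×10⁸/1.59×10¹¹)² = 24.60 W/m².
For an isothermal sphere T⁴ = (1−a)S/(4σ) = 1.085×10⁸ K⁴.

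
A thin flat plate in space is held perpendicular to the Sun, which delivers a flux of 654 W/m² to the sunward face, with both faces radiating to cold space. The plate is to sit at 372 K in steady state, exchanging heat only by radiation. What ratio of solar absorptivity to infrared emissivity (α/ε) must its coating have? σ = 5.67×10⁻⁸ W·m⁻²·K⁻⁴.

α/ε ≈ 3.32

Balance: αS·A = εσ·2A·T⁴ ⇒ α/ε = 2σT⁴/S.
α/ε = 2·5.67×10⁻⁸·(372)⁴/654 = 2·5.67×10⁻⁸·1.915×10¹⁰/654.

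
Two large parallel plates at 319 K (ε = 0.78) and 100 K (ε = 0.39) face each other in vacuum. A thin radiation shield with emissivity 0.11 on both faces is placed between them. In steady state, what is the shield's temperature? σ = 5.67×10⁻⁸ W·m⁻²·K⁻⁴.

In steady state the net flux on the hot side equals that on the cold side.
σ(T₁⁴−T_s⁴)/D₁ = σ(T_s⁴−T₂⁴)/D₂, with D₁ = 1/ε₁+1/ε_s−1 = 9.373, D₂ = 1/ε_s+1/ε₂−1 = 10.66.
Solve for T_s⁴: T_s⁴ = (D₂·T₁⁴ + D₁·T₂⁴)/(D₁+D₂) = 5.556×10⁹ K⁴.

T_s ≈ 273 K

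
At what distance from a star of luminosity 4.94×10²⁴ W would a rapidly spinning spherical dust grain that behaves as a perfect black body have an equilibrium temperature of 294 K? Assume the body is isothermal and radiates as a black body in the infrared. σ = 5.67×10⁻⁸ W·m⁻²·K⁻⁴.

d ≈ 1.52×10¹⁰ m

For an isothermal black-emitting sphere, (1−a)S·πr² = σ·4πr²·T⁴ ⇒ S = 4σT⁴/(1−a).
S = 4·5.67×10⁻⁸·(294)⁴/1.00 = 1694 W/m².
Flux falls as S = L/(4πd²), so d = √(L/(4πS)) = √(4.94×10²⁴/(4π·1694)).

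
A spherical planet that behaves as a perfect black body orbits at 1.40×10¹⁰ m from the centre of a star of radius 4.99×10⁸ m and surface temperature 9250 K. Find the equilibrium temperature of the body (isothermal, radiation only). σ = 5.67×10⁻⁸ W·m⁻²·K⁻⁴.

The star's surface emits σT_*⁴; at distance d the flux is S = σT_*⁴(R_*/d)².
S = 5.67×10⁻⁸·(9250)⁴·(4.99×10⁸/1.40×10¹⁰)² = 5.273×10⁵ W/m².
For an isothermal sphere T⁴ = (1−a)S/(4σ) = 2.325×10¹² K⁴.

T ≈ 1230 K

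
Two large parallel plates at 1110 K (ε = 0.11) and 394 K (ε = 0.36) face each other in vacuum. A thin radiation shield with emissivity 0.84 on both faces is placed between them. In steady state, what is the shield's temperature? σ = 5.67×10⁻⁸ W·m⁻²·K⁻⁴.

T_s ≈ 788 K

In steady state the net flux on the hot side equals that on the cold side.
σ(T₁⁴−T_s⁴)/D₁ = σ(T_s⁴−T₂⁴)/D₂, with D₁ = 1/ε₁+1/ε_s−1 = 9.281, D₂ = 1/ε_s+1/ε₂−1 = 2.968.
Solve for T_s⁴: T_s⁴ = (D₂·T₁⁴ + D₁·T₂⁴)/(D₁+D₂) = 3.861×10¹¹ K⁴.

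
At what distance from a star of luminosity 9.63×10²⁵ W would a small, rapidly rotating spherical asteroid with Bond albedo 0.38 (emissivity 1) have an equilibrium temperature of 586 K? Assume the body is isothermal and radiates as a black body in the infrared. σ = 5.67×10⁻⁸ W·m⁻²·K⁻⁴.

d ≈ 1.33×10¹⁰ m

For an isothermal black-emitting sphere, (1−a)S·πr² = σ·4πr²·T⁴ ⇒ S = 4σT⁴/(1−a).
S = 4·5.67×10⁻⁸·(586)⁴/0.620 = 43140 W/m².
Flux falls as S = L/(4πd²), so d = √(L/(4πS)) = √(9.63×10²⁵/(4π·43140)).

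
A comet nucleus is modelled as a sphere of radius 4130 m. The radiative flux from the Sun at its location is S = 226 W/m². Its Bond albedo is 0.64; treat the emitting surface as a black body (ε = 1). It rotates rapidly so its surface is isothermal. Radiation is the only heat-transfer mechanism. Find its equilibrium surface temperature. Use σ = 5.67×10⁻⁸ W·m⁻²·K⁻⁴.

At equilibrium, absorbed power = emitted power.
Absorbing cross-section = πr² = 5.359×10⁷ m²; emitting surface = 4πr² = 2.143×10⁸ m² (ratio 4).
(1−a)S·A_cross = εσ·A_surf·T⁴  ⇒  T⁴ = (1−a)S/(4σ).
T⁴ = 0.360·226/(4·5.67×10⁻⁸) = 3.587×10⁸ K⁴.
T = (3.587×10⁸)^(1/4).

T ≈ 138 K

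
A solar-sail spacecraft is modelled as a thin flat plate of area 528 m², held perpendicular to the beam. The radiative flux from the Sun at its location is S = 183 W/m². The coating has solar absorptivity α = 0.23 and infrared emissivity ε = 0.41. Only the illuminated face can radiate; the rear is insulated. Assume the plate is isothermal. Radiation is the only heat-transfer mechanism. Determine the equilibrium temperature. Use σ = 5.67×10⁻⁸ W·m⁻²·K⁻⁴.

At equilibrium, absorbed power = emitted power.
Absorbing cross-section = A = 528.0 m²; emitting surface = A = 528.0 m² (ratio 1).
αS·A_cross = εσ·A_surf·T⁴  ⇒  T⁴ = αS/(ε·1σ).
T⁴ = 0.230·183/(0.41·1·5.67×10⁻⁸) = 1.811×10⁹ K⁴.
T = (1.811×10⁹)^(1/4).

T ≈ 206 K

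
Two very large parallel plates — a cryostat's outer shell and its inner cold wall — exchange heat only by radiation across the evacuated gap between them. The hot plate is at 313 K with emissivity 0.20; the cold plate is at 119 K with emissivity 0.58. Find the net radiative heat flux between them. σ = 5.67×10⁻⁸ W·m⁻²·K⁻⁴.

For two infinite grey parallel plates, q = σ(T₁⁴ − T₂⁴)/(1/ε₁ + 1/ε₂ − 1).
T₁⁴ − T₂⁴ = 9.598×10⁹ − 2.005×10⁸ = 9.397×10⁹ K⁴.
1/ε₁ + 1/ε₂ − 1 = 5.000 + 1.724 − 1 = 5.724.
q = 5.67×10⁻⁸ × 9.397×10⁹ / 5.724.

q ≈ 93.1 W/m²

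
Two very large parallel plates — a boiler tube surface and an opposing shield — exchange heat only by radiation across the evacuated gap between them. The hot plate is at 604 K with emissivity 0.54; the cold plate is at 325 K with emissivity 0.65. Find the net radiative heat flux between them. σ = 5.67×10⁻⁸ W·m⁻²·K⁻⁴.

q ≈ 2890 W/m²

For two infinite grey parallel plates, q = σ(T₁⁴ − T₂⁴)/(1/ε₁ + 1/ε₂ − 1).
T₁⁴ − T₂⁴ = 1.331×10¹¹ − 1.116×10¹⁰ = 1.219×10¹¹ K⁴.
1/ε₁ + 1/ε₂ − 1 = 1.852 + 1.538 − 1 = 2.390.
q = 5.67×10⁻⁸ × 1.219×10¹¹ / 2.390.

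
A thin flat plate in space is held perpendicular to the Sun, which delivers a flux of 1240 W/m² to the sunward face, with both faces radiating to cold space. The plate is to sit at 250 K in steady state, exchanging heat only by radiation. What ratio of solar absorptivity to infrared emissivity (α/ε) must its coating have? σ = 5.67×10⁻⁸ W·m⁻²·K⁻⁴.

Balance: αS·A = εσ·2A·T⁴ ⇒ α/ε = 2σT⁴/S.
α/ε = 2·5.67×10⁻⁸·(250)⁴/1240 = 2·5.67×10⁻⁸·3.906×10⁹/1240.

α/ε ≈ 0.357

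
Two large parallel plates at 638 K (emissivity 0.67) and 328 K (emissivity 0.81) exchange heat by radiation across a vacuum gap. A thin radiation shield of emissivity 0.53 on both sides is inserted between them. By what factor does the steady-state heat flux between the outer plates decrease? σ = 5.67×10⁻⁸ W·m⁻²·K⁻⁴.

factor ≈ 2.61

Without shield: q₀ = σΔ(T⁴)/(1/ε₁+1/ε₂−1) with denominator 1.727.
With shield the two gaps are in series; the resistances add: (1/ε₁+1/ε_s−1)+(1/ε_s+1/ε₂−1) = 2.379+2.121 = 4.501.
Heat-flux ratio q₀/q = 4.501/1.727.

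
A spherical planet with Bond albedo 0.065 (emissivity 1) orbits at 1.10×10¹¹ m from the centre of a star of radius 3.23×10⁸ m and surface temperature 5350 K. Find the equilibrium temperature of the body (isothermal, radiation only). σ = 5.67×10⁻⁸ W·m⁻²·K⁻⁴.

T ≈ 202 K

The star's surface emits σT_*⁴; at distance d the flux is S = σT_*⁴(R_*/d)².
S = 5.67×10⁻⁸·(5350)⁴·(3.23×10⁸/1.10×10¹¹)² = 400.5 W/m².
For an isothermal sphere T⁴ = (1−a)S/(4σ) = 1.651×10⁹ K⁴.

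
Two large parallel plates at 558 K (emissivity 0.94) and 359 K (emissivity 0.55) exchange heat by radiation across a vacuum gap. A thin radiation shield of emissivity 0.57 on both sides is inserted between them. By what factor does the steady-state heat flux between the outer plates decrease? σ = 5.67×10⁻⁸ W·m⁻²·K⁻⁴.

factor ≈ 2.33

Without shield: q₀ = σΔ(T⁴)/(1/ε₁+1/ε₂−1) with denominator 1.882.
With shield the two gaps are in series; the resistances add: (1/ε₁+1/ε_s−1)+(1/ε_s+1/ε₂−1) = 1.818+2.573 = 4.391.
Heat-flux ratio q₀/q = 4.391/1.882.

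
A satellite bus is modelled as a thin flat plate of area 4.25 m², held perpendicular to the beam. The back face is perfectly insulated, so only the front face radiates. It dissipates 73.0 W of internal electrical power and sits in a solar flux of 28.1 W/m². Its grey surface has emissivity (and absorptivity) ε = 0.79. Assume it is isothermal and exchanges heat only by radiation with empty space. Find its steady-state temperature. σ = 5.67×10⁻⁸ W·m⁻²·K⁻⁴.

At steady state, absorbed solar power + internal power = radiated power.
Absorbed: α·S·A_cross = 0.79·28.1·4.250 = 94.35 W (cross-section A).
Total input = 94.35 + 73.0 = 167.3 W.
Radiated: εσ·A_surf·T⁴ with A_surf = A = 4.250 m².
T⁴ = 167.3/(0.79·5.67×10⁻⁸·4.250) = 8.791×10⁸ K⁴.

T ≈ 172 K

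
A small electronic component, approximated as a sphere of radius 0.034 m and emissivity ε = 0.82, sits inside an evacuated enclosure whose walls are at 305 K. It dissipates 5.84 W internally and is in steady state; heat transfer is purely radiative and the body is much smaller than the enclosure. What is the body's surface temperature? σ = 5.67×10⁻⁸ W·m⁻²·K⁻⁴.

T ≈ 363 K

For a small grey body in a large enclosure, net radiated power = εσA(T⁴ − T_w⁴).
Steady state: P = εσA(T⁴ − T_w⁴) with A = 4πr² = 0.01453 m².
T⁴ = P/(εσA) + T_w⁴ = 5.84/(0.82·5.67×10⁻⁸·0.01453) + (305)⁴
    = 8.647×10⁹ + 8.654×10⁹ = 1.730×10¹⁰ K⁴.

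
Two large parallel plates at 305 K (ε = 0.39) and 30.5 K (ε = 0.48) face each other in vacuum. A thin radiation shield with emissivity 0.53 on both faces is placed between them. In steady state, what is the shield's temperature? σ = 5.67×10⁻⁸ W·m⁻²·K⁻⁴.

In steady state the net flux on the hot side equals that on the cold side.
σ(T₁⁴−T_s⁴)/D₁ = σ(T_s⁴−T₂⁴)/D₂, with D₁ = 1/ε₁+1/ε_s−1 = 3.451, D₂ = 1/ε_s+1/ε₂−1 = 2.970.
Solve for T_s⁴: T_s⁴ = (D₂·T₁⁴ + D₁·T₂⁴)/(D₁+D₂) = 4.003×10⁹ K⁴.

T_s ≈ 252 K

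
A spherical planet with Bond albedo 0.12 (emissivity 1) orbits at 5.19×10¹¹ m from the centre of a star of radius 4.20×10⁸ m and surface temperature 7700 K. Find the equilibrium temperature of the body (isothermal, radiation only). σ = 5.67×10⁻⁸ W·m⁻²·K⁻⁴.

T ≈ 150 K

The star's surface emits σT_*⁴; at distance d the flux is S = σT_*⁴(R_*/d)².
S = 5.67×10⁻⁸·(7700)⁴·(4.20×10⁸/5.19×10¹¹)² = 130.5 W/m².
For an isothermal sphere T⁴ = (1−a)S/(4σ) = 5.065×10⁸ K⁴.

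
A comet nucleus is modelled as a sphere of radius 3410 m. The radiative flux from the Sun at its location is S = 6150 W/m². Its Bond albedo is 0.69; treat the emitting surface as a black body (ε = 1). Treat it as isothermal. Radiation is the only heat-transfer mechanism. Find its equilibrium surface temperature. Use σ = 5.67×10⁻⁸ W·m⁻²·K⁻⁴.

T ≈ 303 K

At equilibrium, absorbed power = emitted power.
Absorbing cross-section = πr² = 3.653×10⁷ m²; emitting surface = 4πr² = 1.461×10⁸ m² (ratio 4).
(1−a)S·A_cross = εσ·A_surf·T⁴  ⇒  T⁴ = (1−a)S/(4σ).
T⁴ = 0.310·6150/(4·5.67×10⁻⁸) = 8.406×10⁹ K⁴.
T = (8.406×10⁹)^(1/4).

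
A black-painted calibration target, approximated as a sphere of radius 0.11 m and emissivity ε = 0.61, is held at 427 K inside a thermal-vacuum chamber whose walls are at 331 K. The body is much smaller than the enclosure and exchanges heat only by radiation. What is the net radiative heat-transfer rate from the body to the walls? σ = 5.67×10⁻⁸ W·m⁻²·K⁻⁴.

P_net ≈ 112 W

For a small grey body in a large enclosure: P_net = εσA(T_body⁴ − T_wall⁴).
A = 4πr² = 0.1521 m²; T_body⁴ − T_wall⁴ = 3.324×10¹⁰ − 1.200×10¹⁰ = 2.124×10¹⁰ K⁴.
|P_net| = 0.61·5.67×10⁻⁸·0.1521·2.124×10¹⁰.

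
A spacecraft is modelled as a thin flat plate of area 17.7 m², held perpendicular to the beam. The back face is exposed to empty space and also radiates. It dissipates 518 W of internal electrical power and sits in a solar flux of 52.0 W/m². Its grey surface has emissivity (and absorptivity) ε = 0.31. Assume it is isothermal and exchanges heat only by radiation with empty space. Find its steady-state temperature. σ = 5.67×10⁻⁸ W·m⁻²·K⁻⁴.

At steady state, absorbed solar power + internal power = radiated power.
Absorbed: α·S·A_cross = 0.31·52.0·17.70 = 285.3 W (cross-section A).
Total input = 285.3 + 518 = 803.3 W.
Radiated: εσ·A_surf·T⁴ with A_surf = 2A = 35.40 m².
T⁴ = 803.3/(0.31·5.67×10⁻⁸·35.40) = 1.291×10⁹ K⁴.

T ≈ 190 K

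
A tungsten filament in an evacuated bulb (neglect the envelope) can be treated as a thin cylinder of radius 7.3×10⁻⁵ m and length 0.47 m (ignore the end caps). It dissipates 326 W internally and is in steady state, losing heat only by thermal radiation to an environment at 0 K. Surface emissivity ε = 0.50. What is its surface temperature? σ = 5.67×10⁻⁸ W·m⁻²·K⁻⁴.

T ≈ 2700 K

Steady state: internal power = radiated power, P = εσA T⁴.
Radiating area A = 2πrL = 2.156×10⁻⁴ m².
T⁴ = P/(εσA) = 326/(0.50·5.67×10⁻⁸·2.156×10⁻⁴) = 5.334×10¹³ K⁴.
T = (5.334×10¹³)^(1/4).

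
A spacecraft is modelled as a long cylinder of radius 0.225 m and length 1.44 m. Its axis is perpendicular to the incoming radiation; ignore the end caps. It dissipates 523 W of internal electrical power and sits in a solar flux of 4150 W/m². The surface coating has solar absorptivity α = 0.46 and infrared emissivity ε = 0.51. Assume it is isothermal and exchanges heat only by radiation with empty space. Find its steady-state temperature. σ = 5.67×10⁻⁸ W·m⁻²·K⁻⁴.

At steady state, absorbed solar power + internal power = radiated power.
Absorbed: α·S·A_cross = 0.46·4150·0.6480 = 1237 W (cross-section 2rL).
Total input = 1237 + 523 = 1760 W.
Radiated: εσ·A_surf·T⁴ with A_surf = 2πrL = 2.036 m².
T⁴ = 1760/(0.51·5.67×10⁻⁸·2.036) = 2.990×10¹⁰ K⁴.

T ≈ 416 K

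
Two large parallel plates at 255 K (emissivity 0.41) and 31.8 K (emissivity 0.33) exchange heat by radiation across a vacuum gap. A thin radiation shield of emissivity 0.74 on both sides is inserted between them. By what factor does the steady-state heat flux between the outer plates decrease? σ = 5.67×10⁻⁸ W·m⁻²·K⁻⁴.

factor ≈ 1.38

Without shield: q₀ = σΔ(T⁴)/(1/ε₁+1/ε₂−1) with denominator 4.469.
With shield the two gaps are in series; the resistances add: (1/ε₁+1/ε_s−1)+(1/ε_s+1/ε₂−1) = 2.790+3.382 = 6.172.
Heat-flux ratio q₀/q = 6.172/4.469.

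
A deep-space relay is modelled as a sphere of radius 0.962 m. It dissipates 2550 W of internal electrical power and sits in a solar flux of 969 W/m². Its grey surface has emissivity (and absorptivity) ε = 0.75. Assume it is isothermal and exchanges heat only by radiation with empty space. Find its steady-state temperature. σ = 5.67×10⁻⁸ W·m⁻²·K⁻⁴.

At steady state, absorbed solar power + internal power = radiated power.
Absorbed: α·S·A_cross = 0.75·969·2.907 = 2113 W (cross-section πr²).
Total input = 2113 + 2550 = 4663 W.
Radiated: εσ·A_surf·T⁴ with A_surf = 4πr² = 11.63 m².
T⁴ = 4663/(0.75·5.67×10⁻⁸·11.63) = 9.429×10⁹ K⁴.

T ≈ 312 K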